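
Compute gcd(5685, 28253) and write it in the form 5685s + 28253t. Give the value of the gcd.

Repeated division:
28253 = 4×5685 + 5513
5685 = 1×5513 + 172
5513 = 32×172 + 9
172 = 19×9 + 1
9 = 9×1 + 0
gcd(5685, 28253) = 1.
Working backward:
1 = 172 − 19·9
1 = −19·5513 + 609·172
1 = 609·5685 − 628·5513
1 = −628·28253 + 3121·5685
So 1 = (-628)·28253 + (3121)·5685.

1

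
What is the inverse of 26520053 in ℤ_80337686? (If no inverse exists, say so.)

53818181

Apply the Euclidean algorithm to 80337686 and 26520053:
80337686 = 3*26520053 + 777527
26520053 = 34*777527 + 84135
777527 = 9*84135 + 20312
84135 = 4*20312 + 2887
20312 = 7*2887 + 103
2887 = 28*103 + 3
103 = 34*3 + 1
3 = 3*1 + 0
Since gcd(26520053, 80337686) = 1, back-substitute to write 1 as a combination:
1 = 103 − 34·3
1 = −34·2887 + 953·103
1 = 953·20312 − 6705·2887
1 = −6705·84135 + 27773·20312
1 = 27773·777527 − 256662·84135
1 = −256662·26520053 + 8754281·777527
1 = 8754281·80337686 − 26519505·26520053
So 26520053·(-26519505) ≡ 1 (mod 80337686), and -26519505 ≡ 53818181 (mod 80337686).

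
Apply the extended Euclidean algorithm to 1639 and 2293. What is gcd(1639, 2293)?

1

Repeated division:
2293 = 1×1639 + 654
1639 = 2×654 + 331
654 = 1×331 + 323
331 = 1×323 + 8
323 = 40×8 + 3
8 = 2×3 + 2
3 = 1×2 + 1
2 = 2×1 + 0
gcd(1639, 2293) = 1.
Back-substituting:
1 = 3 − 2
1 = −8 + 3·3
1 = 3·323 − 121·8
1 = −121·331 + 124·323
1 = 124·654 − 245·331
1 = −245·1639 + 614·654
1 = 614·2293 − 859·1639
So 1 = (614)·2293 + (-859)·1639.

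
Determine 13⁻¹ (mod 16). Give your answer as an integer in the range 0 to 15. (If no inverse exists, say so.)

gcd(16, 13) by repeated division:
16 = 1×13 + 3
13 = 4×3 + 1
3 = 3×1 + 0
The gcd is 1. Working backward:
1 = 13 − 4·3
1 = −4·16 + 5·13
So 13·5 ≡ 1 (mod 16).

5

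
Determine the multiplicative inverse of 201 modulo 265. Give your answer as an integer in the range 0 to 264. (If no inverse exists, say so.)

236

gcd(265, 201) by repeated division:
265 = 1·201 + 64
201 = 3·64 + 9
64 = 7·9 + 1
9 = 9·1 + 0
Since gcd(201, 265) = 1, back-substitute to write 1 as a combination:
1 = 64 − 7·9
1 = −7·201 + 22·64
1 = 22·265 − 29·201
So 201·(-29) ≡ 1 (mod 265), and -29 ≡ 236 (mod 265).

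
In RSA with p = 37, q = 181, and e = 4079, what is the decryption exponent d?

φ(n) = (p−1)(q−1) = 36·180 = 6480.
Need d with 4079·d ≡ 1 (mod 6480). Apply the extended Euclidean algorithm:
6480 = 1*4079 + 2401
4079 = 1*2401 + 1678
2401 = 1*1678 + 723
1678 = 2*723 + 232
723 = 3*232 + 27
232 = 8*27 + 16
27 = 1*16 + 11
16 = 1*11 + 5
11 = 2*5 + 1
5 = 5*1 + 0
Back-substitute:
1 = 11 − 2·5
1 = −2·16 + 3·11
1 = 3·27 − 5·16
1 = −5·232 + 43·27
1 = 43·723 − 134·232
1 = −134·1678 + 311·723
1 = 311·2401 − 445·1678
1 = −445·4079 + 756·2401
1 = 756·6480 − 1201·4079
So 4079·(-1201) ≡ 1 (mod 6480), hence d ≡ -1201 ≡ 5279 (mod 6480).

5279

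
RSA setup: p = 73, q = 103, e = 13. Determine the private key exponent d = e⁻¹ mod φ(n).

φ(n) = (p−1)(q−1) = 72·102 = 7344.
Need d with 13·d ≡ 1 (mod 7344). Apply the extended Euclidean algorithm:
7344 = 564×13 + 12
13 = 1×12 + 1
12 = 12×1 + 0
Back-substitute:
1 = 13 − 12
1 = −7344 + 565·13
So 13·565 ≡ 1 (mod 7344), hence d = 565.

565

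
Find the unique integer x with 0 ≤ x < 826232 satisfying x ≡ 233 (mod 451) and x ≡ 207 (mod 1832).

Write x = 233 + 451·k. Then 451·k ≡ 207 − 233 ≡ 1806 (mod 1832).
Need 451⁻¹ mod 1832. Extended Euclid on (1832, 451):
1832 = 4×451 + 28
451 = 16×28 + 3
28 = 9×3 + 1
3 = 3×1 + 0
Back-substitute:
1 = 28 − 9·3
1 = −9·451 + 145·28
1 = 145·1832 − 589·451
451⁻¹ ≡ 1243 (mod 1832), so k ≡ 1243·1806 ≡ 658 (mod 1832).
x = 233 + 451·658 = 296991.

296991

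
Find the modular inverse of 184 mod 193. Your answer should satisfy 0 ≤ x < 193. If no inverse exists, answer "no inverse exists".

150

gcd(193, 184) by repeated division:
193 = 1×184 + 9
184 = 20×9 + 4
9 = 2×4 + 1
4 = 4×1 + 0
Since gcd(184, 193) = 1, back-substitute to write 1 as a combination:
1 = 9 − 2·4
1 = −2·184 + 41·9
1 = 41·193 − 43·184
So 184·(-43) ≡ 1 (mod 193), and -43 ≡ 150 (mod 193).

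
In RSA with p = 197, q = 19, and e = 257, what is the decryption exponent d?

φ(n) = (p−1)(q−1) = 196·18 = 3528.
Need d with 257·d ≡ 1 (mod 3528). Apply the extended Euclidean algorithm:
3528 = 13·257 + 187
257 = 1·187 + 70
187 = 2·70 + 47
70 = 1·47 + 23
47 = 2·23 + 1
23 = 23·1 + 0
Back-substitute:
1 = 47 − 2·23
1 = −2·70 + 3·47
1 = 3·187 − 8·70
1 = −8·257 + 11·187
1 = 11·3528 − 151·257
So 257·(-151) ≡ 1 (mod 3528), hence d ≡ -151 ≡ 3377 (mod 3528).

3377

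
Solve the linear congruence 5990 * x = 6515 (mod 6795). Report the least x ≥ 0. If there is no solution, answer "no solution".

1123

First find gcd(5990, 6795):
6795 = 1·5990 + 805
5990 = 7·805 + 355
805 = 2·355 + 95
355 = 3·95 + 70
95 = 1·70 + 25
70 = 2·25 + 20
25 = 1·20 + 5
20 = 4·5 + 0
gcd = 5 and 5 | 6515, so solutions exist. Divide through by 5: 1198x ≡ 1303 (mod 1359).
Now find 1198⁻¹ mod 1359:
1359 = 1*1198 + 161
1198 = 7*161 + 71
161 = 2*71 + 19
71 = 3*19 + 14
19 = 1*14 + 5
14 = 2*5 + 4
5 = 1*4 + 1
4 = 4*1 + 0
Back-substitute:
1 = 5 − 4
1 = −14 + 3·5
1 = 3·19 − 4·14
1 = −4·71 + 15·19
1 = 15·161 − 34·71
1 = −34·1198 + 253·161
1 = 253·1359 − 287·1198
So 1198·(-287) ≡ 1 (mod 1359), i.e. 1198⁻¹ ≡ 1072.
Then x ≡ 1072·1303 ≡ 1123 (mod 1359); the smallest non-negative solution is x = 1123.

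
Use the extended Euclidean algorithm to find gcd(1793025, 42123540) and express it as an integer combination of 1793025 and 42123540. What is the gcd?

Apply Euclid's algorithm to 42123540 and 1793025:
42123540 = 23*1793025 + 883965
1793025 = 2*883965 + 25095
883965 = 35*25095 + 5640
25095 = 4*5640 + 2535
5640 = 2*2535 + 570
2535 = 4*570 + 255
570 = 2*255 + 60
255 = 4*60 + 15
60 = 4*15 + 0
gcd(1793025, 42123540) = 15.
Back-substituting:
15 = 255 − 4·60
15 = −4·570 + 9·255
15 = 9·2535 − 40·570
15 = −40·5640 + 89·2535
15 = 89·25095 − 396·5640
15 = −396·883965 + 13949·25095
15 = 13949·1793025 − 28294·883965
15 = −28294·42123540 + 664711·1793025
So 15 = (-28294)·42123540 + (664711)·1793025.

15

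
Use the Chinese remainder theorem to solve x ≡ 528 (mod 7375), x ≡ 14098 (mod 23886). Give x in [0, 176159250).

98663278

Write x = 528 + 7375·k. Then 7375·k ≡ 14098 − 528 ≡ 13570 (mod 23886).
Need 7375⁻¹ mod 23886. Extended Euclid on (23886, 7375):
23886 = 3*7375 + 1761
7375 = 4*1761 + 331
1761 = 5*331 + 106
331 = 3*106 + 13
106 = 8*13 + 2
13 = 6*2 + 1
2 = 2*1 + 0
Back-substitute:
1 = 13 − 6·2
1 = −6·106 + 49·13
1 = 49·331 − 153·106
1 = −153·1761 + 814·331
1 = 814·7375 − 3409·1761
1 = −3409·23886 + 11041·7375
7375⁻¹ ≡ 11041 (mod 23886), so k ≡ 11041·13570 ≡ 13378 (mod 23886).
x = 528 + 7375·13378 = 98663278.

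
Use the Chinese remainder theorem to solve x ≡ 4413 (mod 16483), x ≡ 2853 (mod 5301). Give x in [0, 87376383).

48167739

Write x = 4413 + 16483·k. Then 16483·k ≡ 2853 − 4413 ≡ 3741 (mod 5301).
Need 16483⁻¹ mod 5301. Extended Euclid on (5301, 580):
5301 = 9*580 + 81
580 = 7*81 + 13
81 = 6*13 + 3
13 = 4*3 + 1
3 = 3*1 + 0
Back-substitute:
1 = 13 − 4·3
1 = −4·81 + 25·13
1 = 25·580 − 179·81
1 = −179·5301 + 1636·580
16483⁻¹ ≡ 1636 (mod 5301), so k ≡ 1636·3741 ≡ 2922 (mod 5301).
x = 4413 + 16483·2922 = 48167739.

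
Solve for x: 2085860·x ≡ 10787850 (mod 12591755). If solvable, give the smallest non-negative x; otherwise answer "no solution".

First find gcd(2085860, 12591755):
12591755 = 6*2085860 + 76595
2085860 = 27*76595 + 17795
76595 = 4*17795 + 5415
17795 = 3*5415 + 1550
5415 = 3*1550 + 765
1550 = 2*765 + 20
765 = 38*20 + 5
20 = 4*5 + 0
gcd = 5 and 5 | 10787850, so solutions exist. Divide through by 5: 417172x ≡ 2157570 (mod 2518351).
Now find 417172⁻¹ mod 2518351:
2518351 = 6·417172 + 15319
417172 = 27·15319 + 3559
15319 = 4·3559 + 1083
3559 = 3·1083 + 310
1083 = 3·310 + 153
310 = 2·153 + 4
153 = 38·4 + 1
4 = 4·1 + 0
Back-substitute:
1 = 153 − 38·4
1 = −38·310 + 77·153
1 = 77·1083 − 269·310
1 = −269·3559 + 884·1083
1 = 884·15319 − 3805·3559
1 = −3805·417172 + 103619·15319
1 = 103619·2518351 − 625519·417172
So 417172·(-625519) ≡ 1 (mod 2518351), i.e. 417172⁻¹ ≡ 1892832.
Then x ≡ 1892832·2157570 ≡ 900527 (mod 2518351); the smallest non-negative solution is x = 900527.

900527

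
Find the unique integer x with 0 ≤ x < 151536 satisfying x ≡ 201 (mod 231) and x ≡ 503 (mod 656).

104151

Write x = 201 + 231·k. Then 231·k ≡ 503 − 201 ≡ 302 (mod 656).
Need 231⁻¹ mod 656. Extended Euclid on (656, 231):
656 = 2*231 + 194
231 = 1*194 + 37
194 = 5*37 + 9
37 = 4*9 + 1
9 = 9*1 + 0
Back-substitute:
1 = 37 − 4·9
1 = −4·194 + 21·37
1 = 21·231 − 25·194
1 = −25·656 + 71·231
231⁻¹ ≡ 71 (mod 656), so k ≡ 71·302 ≡ 450 (mod 656).
x = 201 + 231·450 = 104151.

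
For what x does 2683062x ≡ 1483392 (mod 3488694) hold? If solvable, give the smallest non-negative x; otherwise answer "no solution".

477518

First find gcd(2683062, 3488694):
3488694 = 1×2683062 + 805632
2683062 = 3×805632 + 266166
805632 = 3×266166 + 7134
266166 = 37×7134 + 2208
7134 = 3×2208 + 510
2208 = 4×510 + 168
510 = 3×168 + 6
168 = 28×6 + 0
gcd = 6 and 6 | 1483392, so solutions exist. Divide through by 6: 447177x ≡ 247232 (mod 581449).
Now find 447177⁻¹ mod 581449:
581449 = 1·447177 + 134272
447177 = 3·134272 + 44361
134272 = 3·44361 + 1189
44361 = 37·1189 + 368
1189 = 3·368 + 85
368 = 4·85 + 28
85 = 3·28 + 1
28 = 28·1 + 0
Back-substitute:
1 = 85 − 3·28
1 = −3·368 + 13·85
1 = 13·1189 − 42·368
1 = −42·44361 + 1567·1189
1 = 1567·134272 − 4743·44361
1 = −4743·447177 + 15796·134272
1 = 15796·581449 − 20539·447177
So 447177·(-20539) ≡ 1 (mod 581449), i.e. 447177⁻¹ ≡ 560910.
Then x ≡ 560910·247232 ≡ 477518 (mod 581449); the smallest non-negative solution is x = 477518.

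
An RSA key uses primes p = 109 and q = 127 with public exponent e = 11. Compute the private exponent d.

12371

φ(n) = (p−1)(q−1) = 108·126 = 13608.
Need d with 11·d ≡ 1 (mod 13608). Apply the extended Euclidean algorithm:
13608 = 1237*11 + 1
11 = 11*1 + 0
Back-substitute:
1 = 13608 − 1237·11
So 11·(-1237) ≡ 1 (mod 13608), hence d ≡ -1237 ≡ 12371 (mod 13608).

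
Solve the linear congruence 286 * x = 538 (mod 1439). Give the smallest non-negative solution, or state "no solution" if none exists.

First find gcd(286, 1439):
1439 = 5×286 + 9
286 = 31×9 + 7
9 = 1×7 + 2
7 = 3×2 + 1
2 = 2×1 + 0
gcd = 1, so a unique solution mod 1439 exists.
Back-substitute for the Bézout coefficients:
1 = 7 − 3·2
1 = −3·9 + 4·7
1 = 4·286 − 127·9
1 = −127·1439 + 639·286
So 286·(639) ≡ 1 (mod 1439), giving 286⁻¹ ≡ 639.
x ≡ 286⁻¹·538 ≡ 639·538 ≡ 1300 (mod 1439).

1300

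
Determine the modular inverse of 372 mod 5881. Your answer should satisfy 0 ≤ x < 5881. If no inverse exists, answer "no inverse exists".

Extended Euclidean algorithm:
5881 = 15×372 + 301
372 = 1×301 + 71
301 = 4×71 + 17
71 = 4×17 + 3
17 = 5×3 + 2
3 = 1×2 + 1
2 = 2×1 + 0
gcd = 1, so the inverse exists. Back-substitute:
1 = 3 − 2
1 = −17 + 6·3
1 = 6·71 − 25·17
1 = −25·301 + 106·71
1 = 106·372 − 131·301
1 = −131·5881 + 2071·372
So 372·2071 ≡ 1 (mod 5881).

2071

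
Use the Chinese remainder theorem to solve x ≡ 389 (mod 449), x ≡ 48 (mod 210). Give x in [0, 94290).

Write x = 389 + 449·k. Then 449·k ≡ 48 − 389 ≡ 79 (mod 210).
Need 449⁻¹ mod 210. Extended Euclid on (210, 29):
210 = 7*29 + 7
29 = 4*7 + 1
7 = 7*1 + 0
Back-substitute:
1 = 29 − 4·7
1 = −4·210 + 29·29
449⁻¹ ≡ 29 (mod 210), so k ≡ 29·79 ≡ 191 (mod 210).
x = 389 + 449·191 = 86148.

86148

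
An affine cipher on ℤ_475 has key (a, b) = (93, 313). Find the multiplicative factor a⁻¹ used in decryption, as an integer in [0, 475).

gcd(475, 93) by repeated division:
475 = 5*93 + 10
93 = 9*10 + 3
10 = 3*3 + 1
3 = 3*1 + 0
Since gcd(93, 475) = 1, back-substitute to write 1 as a combination:
1 = 10 − 3·3
1 = −3·93 + 28·10
1 = 28·475 − 143·93
Hence 93⁻¹ ≡ -143 ≡ 332 (mod 475).

332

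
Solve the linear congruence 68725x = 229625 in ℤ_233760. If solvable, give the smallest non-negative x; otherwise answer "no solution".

4085

First find gcd(68725, 233760):
233760 = 3*68725 + 27585
68725 = 2*27585 + 13555
27585 = 2*13555 + 475
13555 = 28*475 + 255
475 = 1*255 + 220
255 = 1*220 + 35
220 = 6*35 + 10
35 = 3*10 + 5
10 = 2*5 + 0
gcd = 5 and 5 | 229625, so solutions exist. Divide through by 5: 13745x ≡ 45925 (mod 46752).
Now find 13745⁻¹ mod 46752:
46752 = 3·13745 + 5517
13745 = 2·5517 + 2711
5517 = 2·2711 + 95
2711 = 28·95 + 51
95 = 1·51 + 44
51 = 1·44 + 7
44 = 6·7 + 2
7 = 3·2 + 1
2 = 2·1 + 0
Back-substitute:
1 = 7 − 3·2
1 = −3·44 + 19·7
1 = 19·51 − 22·44
1 = −22·95 + 41·51
1 = 41·2711 − 1170·95
1 = −1170·5517 + 2381·2711
1 = 2381·13745 − 5932·5517
1 = −5932·46752 + 20177·13745
So 13745⁻¹ ≡ 20177 (mod 46752).
Then x ≡ 20177·45925 ≡ 4085 (mod 46752); the smallest non-negative solution is x = 4085.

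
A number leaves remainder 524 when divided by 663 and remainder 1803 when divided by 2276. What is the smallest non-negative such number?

1321883

Write x = 524 + 663·k. Then 663·k ≡ 1803 − 524 ≡ 1279 (mod 2276).
Need 663⁻¹ mod 2276. Extended Euclid on (2276, 663):
2276 = 3·663 + 287
663 = 2·287 + 89
287 = 3·89 + 20
89 = 4·20 + 9
20 = 2·9 + 2
9 = 4·2 + 1
2 = 2·1 + 0
Back-substitute:
1 = 9 − 4·2
1 = −4·20 + 9·9
1 = 9·89 − 40·20
1 = −40·287 + 129·89
1 = 129·663 − 298·287
1 = −298·2276 + 1023·663
663⁻¹ ≡ 1023 (mod 2276), so k ≡ 1023·1279 ≡ 1993 (mod 2276).
x = 524 + 663·1993 = 1321883.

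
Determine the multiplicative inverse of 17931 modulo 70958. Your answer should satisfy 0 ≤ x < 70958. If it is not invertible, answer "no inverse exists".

Apply the Euclidean algorithm to 70958 and 17931:
70958 = 3·17931 + 17165
17931 = 1·17165 + 766
17165 = 22·766 + 313
766 = 2·313 + 140
313 = 2·140 + 33
140 = 4·33 + 8
33 = 4·8 + 1
8 = 8·1 + 0
The gcd is 1. Working backward:
1 = 33 − 4·8
1 = −4·140 + 17·33
1 = 17·313 − 38·140
1 = −38·766 + 93·313
1 = 93·17165 − 2084·766
1 = −2084·17931 + 2177·17165
1 = 2177·70958 − 8615·17931
Thus 17931·(-8615) ≡ 1 (mod 70958); reducing, -8615 mod 70958 = 62343.

62343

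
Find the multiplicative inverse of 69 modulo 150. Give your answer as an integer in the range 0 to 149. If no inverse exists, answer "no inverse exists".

no inverse exists

Euclidean algorithm on 150, 69:
150 = 2*69 + 12
69 = 5*12 + 9
12 = 1*9 + 3
9 = 3*3 + 0
The gcd is 3, not 1, hence no inverse exists.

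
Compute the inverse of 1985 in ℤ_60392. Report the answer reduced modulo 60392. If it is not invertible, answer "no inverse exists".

45545

Apply the Euclidean algorithm to 60392 and 1985:
60392 = 30×1985 + 842
1985 = 2×842 + 301
842 = 2×301 + 240
301 = 1×240 + 61
240 = 3×61 + 57
61 = 1×57 + 4
57 = 14×4 + 1
4 = 4×1 + 0
Since gcd(1985, 60392) = 1, back-substitute to write 1 as a combination:
1 = 57 − 14·4
1 = −14·61 + 15·57
1 = 15·240 − 59·61
1 = −59·301 + 74·240
1 = 74·842 − 207·301
1 = −207·1985 + 488·842
1 = 488·60392 − 14847·1985
Thus 1985·(-14847) ≡ 1 (mod 60392); reducing, -14847 mod 60392 = 45545.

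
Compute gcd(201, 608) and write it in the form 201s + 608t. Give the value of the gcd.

Apply Euclid's algorithm to 608 and 201:
608 = 3*201 + 5
201 = 40*5 + 1
5 = 5*1 + 0
gcd(201, 608) = 1.
Express as a combination:
1 = 201 − 40·5
1 = −40·608 + 121·201
So 1 = (-40)·608 + (121)·201.

1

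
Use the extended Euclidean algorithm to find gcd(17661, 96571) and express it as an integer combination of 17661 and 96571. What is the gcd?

Euclidean algorithm:
96571 = 5·17661 + 8266
17661 = 2·8266 + 1129
8266 = 7·1129 + 363
1129 = 3·363 + 40
363 = 9·40 + 3
40 = 13·3 + 1
3 = 3·1 + 0
gcd(17661, 96571) = 1.
Express as a combination:
1 = 40 − 13·3
1 = −13·363 + 118·40
1 = 118·1129 − 367·363
1 = −367·8266 + 2687·1129
1 = 2687·17661 − 5741·8266
1 = −5741·96571 + 31392·17661
So 1 = (-5741)·96571 + (31392)·17661.

1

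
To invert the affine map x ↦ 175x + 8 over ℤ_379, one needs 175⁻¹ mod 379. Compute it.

Run Euclid on (379, 175):
379 = 2*175 + 29
175 = 6*29 + 1
29 = 29*1 + 0
Since gcd(175, 379) = 1, back-substitute to write 1 as a combination:
1 = 175 − 6·29
1 = −6·379 + 13·175
So 175·13 ≡ 1 (mod 379).

13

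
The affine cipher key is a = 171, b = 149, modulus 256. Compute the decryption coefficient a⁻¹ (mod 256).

Apply the Euclidean algorithm to 256 and 171:
256 = 1*171 + 85
171 = 2*85 + 1
85 = 85*1 + 0
Since gcd(171, 256) = 1, back-substitute to write 1 as a combination:
1 = 171 − 2·85
1 = −2·256 + 3·171
So 171·3 ≡ 1 (mod 256).

3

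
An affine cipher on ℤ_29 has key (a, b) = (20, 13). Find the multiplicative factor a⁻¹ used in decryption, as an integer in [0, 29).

16

Apply the Euclidean algorithm to 29 and 20:
29 = 1×20 + 9
20 = 2×9 + 2
9 = 4×2 + 1
2 = 2×1 + 0
Since gcd(20, 29) = 1, back-substitute to write 1 as a combination:
1 = 9 − 4·2
1 = −4·20 + 9·9
1 = 9·29 − 13·20
Hence 20⁻¹ ≡ -13 ≡ 16 (mod 29).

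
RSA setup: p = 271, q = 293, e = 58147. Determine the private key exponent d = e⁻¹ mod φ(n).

40603

φ(n) = (p−1)(q−1) = 270·292 = 78840.
Need d with 58147·d ≡ 1 (mod 78840). Apply the extended Euclidean algorithm:
78840 = 1×58147 + 20693
58147 = 2×20693 + 16761
20693 = 1×16761 + 3932
16761 = 4×3932 + 1033
3932 = 3×1033 + 833
1033 = 1×833 + 200
833 = 4×200 + 33
200 = 6×33 + 2
33 = 16×2 + 1
2 = 2×1 + 0
Back-substitute:
1 = 33 − 16·2
1 = −16·200 + 97·33
1 = 97·833 − 404·200
1 = −404·1033 + 501·833
1 = 501·3932 − 1907·1033
1 = −1907·16761 + 8129·3932
1 = 8129·20693 − 10036·16761
1 = −10036·58147 + 28201·20693
1 = 28201·78840 − 38237·58147
So 58147·(-38237) ≡ 1 (mod 78840), hence d ≡ -38237 ≡ 40603 (mod 78840).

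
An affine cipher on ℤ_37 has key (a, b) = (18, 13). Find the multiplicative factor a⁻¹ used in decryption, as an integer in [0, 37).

Apply the Euclidean algorithm to 37 and 18:
37 = 2×18 + 1
18 = 18×1 + 0
gcd = 1, so the inverse exists. Back-substitute:
1 = 37 − 2·18
So 18·(-2) ≡ 1 (mod 37), and -2 ≡ 35 (mod 37).

35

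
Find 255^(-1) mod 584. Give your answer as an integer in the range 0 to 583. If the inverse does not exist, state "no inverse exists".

71

Run Euclid on (584, 255):
584 = 2·255 + 74
255 = 3·74 + 33
74 = 2·33 + 8
33 = 4·8 + 1
8 = 8·1 + 0
gcd = 1, so the inverse exists. Back-substitute:
1 = 33 − 4·8
1 = −4·74 + 9·33
1 = 9·255 − 31·74
1 = −31·584 + 71·255
So 255·71 ≡ 1 (mod 584).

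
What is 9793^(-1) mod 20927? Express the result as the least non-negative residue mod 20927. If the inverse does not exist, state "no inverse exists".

1701

gcd(20927, 9793) by repeated division:
20927 = 2·9793 + 1341
9793 = 7·1341 + 406
1341 = 3·406 + 123
406 = 3·123 + 37
123 = 3·37 + 12
37 = 3·12 + 1
12 = 12·1 + 0
The gcd is 1. Working backward:
1 = 37 − 3·12
1 = −3·123 + 10·37
1 = 10·406 − 33·123
1 = −33·1341 + 109·406
1 = 109·9793 − 796·1341
1 = −796·20927 + 1701·9793
So 9793·1701 ≡ 1 (mod 20927).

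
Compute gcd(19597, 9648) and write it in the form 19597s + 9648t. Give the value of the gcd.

1

Apply Euclid's algorithm to 19597 and 9648:
19597 = 2*9648 + 301
9648 = 32*301 + 16
301 = 18*16 + 13
16 = 1*13 + 3
13 = 4*3 + 1
3 = 3*1 + 0
gcd(19597, 9648) = 1.
Express as a combination:
1 = 13 − 4·3
1 = −4·16 + 5·13
1 = 5·301 − 94·16
1 = −94·9648 + 3013·301
1 = 3013·19597 − 6120·9648
So 1 = (3013)·19597 + (-6120)·9648.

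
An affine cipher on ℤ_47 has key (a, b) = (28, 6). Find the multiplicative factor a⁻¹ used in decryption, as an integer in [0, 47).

Run Euclid on (47, 28):
47 = 1*28 + 19
28 = 1*19 + 9
19 = 2*9 + 1
9 = 9*1 + 0
gcd = 1, so the inverse exists. Back-substitute:
1 = 19 − 2·9
1 = −2·28 + 3·19
1 = 3·47 − 5·28
Thus 28·(-5) ≡ 1 (mod 47); reducing, -5 mod 47 = 42.

42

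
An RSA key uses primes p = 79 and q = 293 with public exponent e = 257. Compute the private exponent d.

φ(n) = (p−1)(q−1) = 78·292 = 22776.
Need d with 257·d ≡ 1 (mod 22776). Apply the extended Euclidean algorithm:
22776 = 88×257 + 160
257 = 1×160 + 97
160 = 1×97 + 63
97 = 1×63 + 34
63 = 1×34 + 29
34 = 1×29 + 5
29 = 5×5 + 4
5 = 1×4 + 1
4 = 4×1 + 0
Back-substitute:
1 = 5 − 4
1 = −29 + 6·5
1 = 6·34 − 7·29
1 = −7·63 + 13·34
1 = 13·97 − 20·63
1 = −20·160 + 33·97
1 = 33·257 − 53·160
1 = −53·22776 + 4697·257
So 257·4697 ≡ 1 (mod 22776), hence d = 4697.

4697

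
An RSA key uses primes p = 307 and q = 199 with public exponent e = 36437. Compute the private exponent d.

φ(n) = (p−1)(q−1) = 306·198 = 60588.
Need d with 36437·d ≡ 1 (mod 60588). Apply the extended Euclidean algorithm:
60588 = 1·36437 + 24151
36437 = 1·24151 + 12286
24151 = 1·12286 + 11865
12286 = 1·11865 + 421
11865 = 28·421 + 77
421 = 5·77 + 36
77 = 2·36 + 5
36 = 7·5 + 1
5 = 5·1 + 0
Back-substitute:
1 = 36 − 7·5
1 = −7·77 + 15·36
1 = 15·421 − 82·77
1 = −82·11865 + 2311·421
1 = 2311·12286 − 2393·11865
1 = −2393·24151 + 4704·12286
1 = 4704·36437 − 7097·24151
1 = −7097·60588 + 11801·36437
So 36437·11801 ≡ 1 (mod 60588), hence d = 11801.

11801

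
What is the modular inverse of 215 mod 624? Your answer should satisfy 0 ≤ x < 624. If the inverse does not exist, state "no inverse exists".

Apply the Euclidean algorithm to 624 and 215:
624 = 2·215 + 194
215 = 1·194 + 21
194 = 9·21 + 5
21 = 4·5 + 1
5 = 5·1 + 0
Since gcd(215, 624) = 1, back-substitute to write 1 as a combination:
1 = 21 − 4·5
1 = −4·194 + 37·21
1 = 37·215 − 41·194
1 = −41·624 + 119·215
So 215·119 ≡ 1 (mod 624).

119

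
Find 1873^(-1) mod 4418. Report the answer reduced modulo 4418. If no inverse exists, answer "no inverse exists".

4109

Apply the Euclidean algorithm to 4418 and 1873:
4418 = 2·1873 + 672
1873 = 2·672 + 529
672 = 1·529 + 143
529 = 3·143 + 100
143 = 1·100 + 43
100 = 2·43 + 14
43 = 3·14 + 1
14 = 14·1 + 0
The gcd is 1. Working backward:
1 = 43 − 3·14
1 = −3·100 + 7·43
1 = 7·143 − 10·100
1 = −10·529 + 37·143
1 = 37·672 − 47·529
1 = −47·1873 + 131·672
1 = 131·4418 − 309·1873
Thus 1873·(-309) ≡ 1 (mod 4418); reducing, -309 mod 4418 = 4109.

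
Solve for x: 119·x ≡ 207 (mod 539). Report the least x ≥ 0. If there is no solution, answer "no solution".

no solution

gcd(119, 539):
539 = 4*119 + 63
119 = 1*63 + 56
63 = 1*56 + 7
56 = 8*7 + 0
gcd = 7, but 7 ∤ 207, so the congruence has no solution.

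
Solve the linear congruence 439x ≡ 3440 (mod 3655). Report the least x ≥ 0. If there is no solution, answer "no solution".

First find gcd(439, 3655):
3655 = 8×439 + 143
439 = 3×143 + 10
143 = 14×10 + 3
10 = 3×3 + 1
3 = 3×1 + 0
gcd = 1, so a unique solution mod 3655 exists.
Back-substitute for the Bézout coefficients:
1 = 10 − 3·3
1 = −3·143 + 43·10
1 = 43·439 − 132·143
1 = −132·3655 + 1099·439
So 439·(1099) ≡ 1 (mod 3655), giving 439⁻¹ ≡ 1099.
x ≡ 439⁻¹·3440 ≡ 1099·3440 ≡ 1290 (mod 3655).

1290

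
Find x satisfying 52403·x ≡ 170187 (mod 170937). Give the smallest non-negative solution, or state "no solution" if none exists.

gcd(52403, 170937):
170937 = 3·52403 + 13728
52403 = 3·13728 + 11219
13728 = 1·11219 + 2509
11219 = 4·2509 + 1183
2509 = 2·1183 + 143
1183 = 8·143 + 39
143 = 3·39 + 26
39 = 1·26 + 13
26 = 2·13 + 0
gcd = 13, but 13 ∤ 170187, so the congruence has no solution.

no solution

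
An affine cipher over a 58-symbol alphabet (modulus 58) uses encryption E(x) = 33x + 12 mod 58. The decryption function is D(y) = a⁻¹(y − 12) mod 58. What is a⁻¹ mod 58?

51

Run Euclid on (58, 33):
58 = 1*33 + 25
33 = 1*25 + 8
25 = 3*8 + 1
8 = 8*1 + 0
gcd = 1, so the inverse exists. Back-substitute:
1 = 25 − 3·8
1 = −3·33 + 4·25
1 = 4·58 − 7·33
Thus 33·(-7) ≡ 1 (mod 58); reducing, -7 mod 58 = 51.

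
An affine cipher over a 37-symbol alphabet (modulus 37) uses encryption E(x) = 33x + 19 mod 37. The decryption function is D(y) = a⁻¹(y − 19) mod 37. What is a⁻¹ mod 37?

9

Apply the Euclidean algorithm to 37 and 33:
37 = 1·33 + 4
33 = 8·4 + 1
4 = 4·1 + 0
gcd = 1, so the inverse exists. Back-substitute:
1 = 33 − 8·4
1 = −8·37 + 9·33
So 33·9 ≡ 1 (mod 37).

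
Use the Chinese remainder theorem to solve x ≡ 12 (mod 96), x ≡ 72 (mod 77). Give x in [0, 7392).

6540

Write x = 12 + 96·k. Then 96·k ≡ 72 − 12 ≡ 60 (mod 77).
Need 96⁻¹ mod 77. Extended Euclid on (77, 19):
77 = 4*19 + 1
19 = 19*1 + 0
Back-substitute:
1 = 77 − 4·19
96⁻¹ ≡ 73 (mod 77), so k ≡ 73·60 ≡ 68 (mod 77).
x = 12 + 96·68 = 6540.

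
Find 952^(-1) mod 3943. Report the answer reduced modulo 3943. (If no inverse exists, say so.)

1694

Apply the Euclidean algorithm to 3943 and 952:
3943 = 4×952 + 135
952 = 7×135 + 7
135 = 19×7 + 2
7 = 3×2 + 1
2 = 2×1 + 0
Since gcd(952, 3943) = 1, back-substitute to write 1 as a combination:
1 = 7 − 3·2
1 = −3·135 + 58·7
1 = 58·952 − 409·135
1 = −409·3943 + 1694·952
So 952·1694 ≡ 1 (mod 3943).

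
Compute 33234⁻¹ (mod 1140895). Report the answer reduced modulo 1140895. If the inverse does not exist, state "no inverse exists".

Run Euclid on (1140895, 33234):
1140895 = 34*33234 + 10939
33234 = 3*10939 + 417
10939 = 26*417 + 97
417 = 4*97 + 29
97 = 3*29 + 10
29 = 2*10 + 9
10 = 1*9 + 1
9 = 9*1 + 0
gcd = 1, so the inverse exists. Back-substitute:
1 = 10 − 9
1 = −29 + 3·10
1 = 3·97 − 10·29
1 = −10·417 + 43·97
1 = 43·10939 − 1128·417
1 = −1128·33234 + 3427·10939
1 = 3427·1140895 − 117646·33234
So 33234·(-117646) ≡ 1 (mod 1140895), and -117646 ≡ 1023249 (mod 1140895).

1023249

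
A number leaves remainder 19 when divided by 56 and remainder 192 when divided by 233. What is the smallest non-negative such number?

Write x = 19 + 56·k. Then 56·k ≡ 192 − 19 ≡ 173 (mod 233).
Need 56⁻¹ mod 233. Extended Euclid on (233, 56):
233 = 4*56 + 9
56 = 6*9 + 2
9 = 4*2 + 1
2 = 2*1 + 0
Back-substitute:
1 = 9 − 4·2
1 = −4·56 + 25·9
1 = 25·233 − 104·56
56⁻¹ ≡ 129 (mod 233), so k ≡ 129·173 ≡ 182 (mod 233).
x = 19 + 56·182 = 10211.

10211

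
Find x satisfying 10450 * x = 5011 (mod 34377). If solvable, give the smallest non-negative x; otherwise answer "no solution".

14827

First find gcd(10450, 34377):
34377 = 3·10450 + 3027
10450 = 3·3027 + 1369
3027 = 2·1369 + 289
1369 = 4·289 + 213
289 = 1·213 + 76
213 = 2·76 + 61
76 = 1·61 + 15
61 = 4·15 + 1
15 = 15·1 + 0
gcd = 1, so a unique solution mod 34377 exists.
Back-substitute for the Bézout coefficients:
1 = 61 − 4·15
1 = −4·76 + 5·61
1 = 5·213 − 14·76
1 = −14·289 + 19·213
1 = 19·1369 − 90·289
1 = −90·3027 + 199·1369
1 = 199·10450 − 687·3027
1 = −687·34377 + 2260·10450
So 10450·(2260) ≡ 1 (mod 34377), giving 10450⁻¹ ≡ 2260.
x ≡ 10450⁻¹·5011 ≡ 2260·5011 ≡ 14827 (mod 34377).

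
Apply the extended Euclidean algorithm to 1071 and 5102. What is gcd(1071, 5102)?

1

Apply Euclid's algorithm to 5102 and 1071:
5102 = 4*1071 + 818
1071 = 1*818 + 253
818 = 3*253 + 59
253 = 4*59 + 17
59 = 3*17 + 8
17 = 2*8 + 1
8 = 8*1 + 0
gcd(1071, 5102) = 1.
Back-substituting:
1 = 17 − 2·8
1 = −2·59 + 7·17
1 = 7·253 − 30·59
1 = −30·818 + 97·253
1 = 97·1071 − 127·818
1 = −127·5102 + 605·1071
So 1 = (-127)·5102 + (605)·1071.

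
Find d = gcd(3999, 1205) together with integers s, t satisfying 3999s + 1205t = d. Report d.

Repeated division:
3999 = 3×1205 + 384
1205 = 3×384 + 53
384 = 7×53 + 13
53 = 4×13 + 1
13 = 13×1 + 0
gcd(3999, 1205) = 1.
Back-substituting:
1 = 53 − 4·13
1 = −4·384 + 29·53
1 = 29·1205 − 91·384
1 = −91·3999 + 302·1205
So 1 = (-91)·3999 + (302)·1205.

1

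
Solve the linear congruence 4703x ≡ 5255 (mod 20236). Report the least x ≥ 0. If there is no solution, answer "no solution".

7389

First find gcd(4703, 20236):
20236 = 4*4703 + 1424
4703 = 3*1424 + 431
1424 = 3*431 + 131
431 = 3*131 + 38
131 = 3*38 + 17
38 = 2*17 + 4
17 = 4*4 + 1
4 = 4*1 + 0
gcd = 1, so a unique solution mod 20236 exists.
Back-substitute for the Bézout coefficients:
1 = 17 − 4·4
1 = −4·38 + 9·17
1 = 9·131 − 31·38
1 = −31·431 + 102·131
1 = 102·1424 − 337·431
1 = −337·4703 + 1113·1424
1 = 1113·20236 − 4789·4703
So 4703·(-4789) ≡ 1 (mod 20236), giving 4703⁻¹ ≡ 15447.
x ≡ 4703⁻¹·5255 ≡ 15447·5255 ≡ 7389 (mod 20236).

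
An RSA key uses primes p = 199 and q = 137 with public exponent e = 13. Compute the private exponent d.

10357

φ(n) = (p−1)(q−1) = 198·136 = 26928.
Need d with 13·d ≡ 1 (mod 26928). Apply the extended Euclidean algorithm:
26928 = 2071×13 + 5
13 = 2×5 + 3
5 = 1×3 + 2
3 = 1×2 + 1
2 = 2×1 + 0
Back-substitute:
1 = 3 − 2
1 = −5 + 2·3
1 = 2·13 − 5·5
1 = −5·26928 + 10357·13
So 13·10357 ≡ 1 (mod 26928), hence d = 10357.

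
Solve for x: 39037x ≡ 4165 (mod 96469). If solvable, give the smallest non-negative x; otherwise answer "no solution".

87763

First find gcd(39037, 96469):
96469 = 2·39037 + 18395
39037 = 2·18395 + 2247
18395 = 8·2247 + 419
2247 = 5·419 + 152
419 = 2·152 + 115
152 = 1·115 + 37
115 = 3·37 + 4
37 = 9·4 + 1
4 = 4·1 + 0
gcd = 1, so a unique solution mod 96469 exists.
Back-substitute for the Bézout coefficients:
1 = 37 − 9·4
1 = −9·115 + 28·37
1 = 28·152 − 37·115
1 = −37·419 + 102·152
1 = 102·2247 − 547·419
1 = −547·18395 + 4478·2247
1 = 4478·39037 − 9503·18395
1 = −9503·96469 + 23484·39037
So 39037·(23484) ≡ 1 (mod 96469), giving 39037⁻¹ ≡ 23484.
x ≡ 39037⁻¹·4165 ≡ 23484·4165 ≡ 87763 (mod 96469).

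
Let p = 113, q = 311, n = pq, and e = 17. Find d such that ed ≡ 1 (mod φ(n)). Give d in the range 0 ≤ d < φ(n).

28593

φ(n) = (p−1)(q−1) = 112·310 = 34720.
Need d with 17·d ≡ 1 (mod 34720). Apply the extended Euclidean algorithm:
34720 = 2042*17 + 6
17 = 2*6 + 5
6 = 1*5 + 1
5 = 5*1 + 0
Back-substitute:
1 = 6 − 5
1 = −17 + 3·6
1 = 3·34720 − 6127·17
So 17·(-6127) ≡ 1 (mod 34720), hence d ≡ -6127 ≡ 28593 (mod 34720).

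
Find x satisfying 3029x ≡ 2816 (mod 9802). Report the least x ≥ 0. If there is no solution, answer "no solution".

gcd(3029, 9802):
9802 = 3×3029 + 715
3029 = 4×715 + 169
715 = 4×169 + 39
169 = 4×39 + 13
39 = 3×13 + 0
gcd = 13, but 13 ∤ 2816, so the congruence has no solution.

no solution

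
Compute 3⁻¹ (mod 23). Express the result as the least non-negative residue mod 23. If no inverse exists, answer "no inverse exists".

8

Extended Euclidean algorithm:
23 = 7·3 + 2
3 = 1·2 + 1
2 = 2·1 + 0
The gcd is 1. Working backward:
1 = 3 − 2
1 = −23 + 8·3
So 3·8 ≡ 1 (mod 23).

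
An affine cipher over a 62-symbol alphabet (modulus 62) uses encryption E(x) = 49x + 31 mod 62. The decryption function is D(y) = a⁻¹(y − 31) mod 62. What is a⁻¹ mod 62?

19

Apply the Euclidean algorithm to 62 and 49:
62 = 1·49 + 13
49 = 3·13 + 10
13 = 1·10 + 3
10 = 3·3 + 1
3 = 3·1 + 0
Since gcd(49, 62) = 1, back-substitute to write 1 as a combination:
1 = 10 − 3·3
1 = −3·13 + 4·10
1 = 4·49 − 15·13
1 = −15·62 + 19·49
So 49·19 ≡ 1 (mod 62).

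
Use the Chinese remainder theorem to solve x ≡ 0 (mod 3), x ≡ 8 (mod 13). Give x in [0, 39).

21

Write x = 0 + 3·k. Then 3·k ≡ 8 − 0 ≡ 8 (mod 13).
Need 3⁻¹ mod 13. Extended Euclid on (13, 3):
13 = 4·3 + 1
3 = 3·1 + 0
Back-substitute:
1 = 13 − 4·3
3⁻¹ ≡ 9 (mod 13), so k ≡ 9·8 ≡ 7 (mod 13).
x = 0 + 3·7 = 21.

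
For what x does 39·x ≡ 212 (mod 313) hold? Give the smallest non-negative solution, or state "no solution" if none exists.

182

First find gcd(39, 313):
313 = 8·39 + 1
39 = 39·1 + 0
gcd = 1, so a unique solution mod 313 exists.
Back-substitute for the Bézout coefficients:
1 = 313 − 8·39
So 39·(-8) ≡ 1 (mod 313), giving 39⁻¹ ≡ 305.
x ≡ 39⁻¹·212 ≡ 305·212 ≡ 182 (mod 313).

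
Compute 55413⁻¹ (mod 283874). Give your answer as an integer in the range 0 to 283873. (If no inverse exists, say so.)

198199

Run Euclid on (283874, 55413):
283874 = 5·55413 + 6809
55413 = 8·6809 + 941
6809 = 7·941 + 222
941 = 4·222 + 53
222 = 4·53 + 10
53 = 5·10 + 3
10 = 3·3 + 1
3 = 3·1 + 0
gcd = 1, so the inverse exists. Back-substitute:
1 = 10 − 3·3
1 = −3·53 + 16·10
1 = 16·222 − 67·53
1 = −67·941 + 284·222
1 = 284·6809 − 2055·941
1 = −2055·55413 + 16724·6809
1 = 16724·283874 − 85675·55413
Hence 55413⁻¹ ≡ -85675 ≡ 198199 (mod 283874).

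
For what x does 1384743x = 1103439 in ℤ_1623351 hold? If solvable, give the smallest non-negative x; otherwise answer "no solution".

99441

First find gcd(1384743, 1623351):
1623351 = 1×1384743 + 238608
1384743 = 5×238608 + 191703
238608 = 1×191703 + 46905
191703 = 4×46905 + 4083
46905 = 11×4083 + 1992
4083 = 2×1992 + 99
1992 = 20×99 + 12
99 = 8×12 + 3
12 = 4×3 + 0
gcd = 3 and 3 | 1103439, so solutions exist. Divide through by 3: 461581x ≡ 367813 (mod 541117).
Now find 461581⁻¹ mod 541117:
541117 = 1*461581 + 79536
461581 = 5*79536 + 63901
79536 = 1*63901 + 15635
63901 = 4*15635 + 1361
15635 = 11*1361 + 664
1361 = 2*664 + 33
664 = 20*33 + 4
33 = 8*4 + 1
4 = 4*1 + 0
Back-substitute:
1 = 33 − 8·4
1 = −8·664 + 161·33
1 = 161·1361 − 330·664
1 = −330·15635 + 3791·1361
1 = 3791·63901 − 15494·15635
1 = −15494·79536 + 19285·63901
1 = 19285·461581 − 111919·79536
1 = −111919·541117 + 131204·461581
So 461581⁻¹ ≡ 131204 (mod 541117).
Then x ≡ 131204·367813 ≡ 99441 (mod 541117); the smallest non-negative solution is x = 99441.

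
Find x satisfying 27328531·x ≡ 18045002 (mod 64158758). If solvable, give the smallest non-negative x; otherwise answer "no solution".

27657276

First find gcd(27328531, 64158758):
64158758 = 2·27328531 + 9501696
27328531 = 2·9501696 + 8325139
9501696 = 1·8325139 + 1176557
8325139 = 7·1176557 + 89240
1176557 = 13·89240 + 16437
89240 = 5·16437 + 7055
16437 = 2·7055 + 2327
7055 = 3·2327 + 74
2327 = 31·74 + 33
74 = 2·33 + 8
33 = 4·8 + 1
8 = 8·1 + 0
gcd = 1, so a unique solution mod 64158758 exists.
Back-substitute for the Bézout coefficients:
1 = 33 − 4·8
1 = −4·74 + 9·33
1 = 9·2327 − 283·74
1 = −283·7055 + 858·2327
1 = 858·16437 − 1999·7055
1 = −1999·89240 + 10853·16437
1 = 10853·1176557 − 143088·89240
1 = −143088·8325139 + 1012469·1176557
1 = 1012469·9501696 − 1155557·8325139
1 = −1155557·27328531 + 3323583·9501696
1 = 3323583·64158758 − 7802723·27328531
So 27328531·(-7802723) ≡ 1 (mod 64158758), giving 27328531⁻¹ ≡ 56356035.
x ≡ 27328531⁻¹·18045002 ≡ 56356035·18045002 ≡ 27657276 (mod 64158758).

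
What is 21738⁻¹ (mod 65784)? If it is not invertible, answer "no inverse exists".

no inverse exists

Compute gcd(21738, 65784):
65784 = 3×21738 + 570
21738 = 38×570 + 78
570 = 7×78 + 24
78 = 3×24 + 6
24 = 4×6 + 0
The gcd is 6, not 1, hence no inverse exists.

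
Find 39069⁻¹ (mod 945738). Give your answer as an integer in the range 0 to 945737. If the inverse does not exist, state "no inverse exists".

Euclidean algorithm on 945738, 39069:
945738 = 24×39069 + 8082
39069 = 4×8082 + 6741
8082 = 1×6741 + 1341
6741 = 5×1341 + 36
1341 = 37×36 + 9
36 = 4×9 + 0
The gcd is 9, not 1, hence no inverse exists.

no inverse exists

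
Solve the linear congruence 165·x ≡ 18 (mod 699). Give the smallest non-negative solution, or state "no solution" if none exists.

First find gcd(165, 699):
699 = 4·165 + 39
165 = 4·39 + 9
39 = 4·9 + 3
9 = 3·3 + 0
gcd = 3 and 3 | 18, so solutions exist. Divide through by 3: 55x ≡ 6 (mod 233).
Now find 55⁻¹ mod 233:
233 = 4*55 + 13
55 = 4*13 + 3
13 = 4*3 + 1
3 = 3*1 + 0
Back-substitute:
1 = 13 − 4·3
1 = −4·55 + 17·13
1 = 17·233 − 72·55
So 55·(-72) ≡ 1 (mod 233), i.e. 55⁻¹ ≡ 161.
Then x ≡ 161·6 ≡ 34 (mod 233); the smallest non-negative solution is x = 34.

34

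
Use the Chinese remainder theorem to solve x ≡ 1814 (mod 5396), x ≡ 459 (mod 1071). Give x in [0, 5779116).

Write x = 1814 + 5396·k. Then 5396·k ≡ 459 − 1814 ≡ 787 (mod 1071).
Need 5396⁻¹ mod 1071. Extended Euclid on (1071, 41):
1071 = 26*41 + 5
41 = 8*5 + 1
5 = 5*1 + 0
Back-substitute:
1 = 41 − 8·5
1 = −8·1071 + 209·41
5396⁻¹ ≡ 209 (mod 1071), so k ≡ 209·787 ≡ 620 (mod 1071).
x = 1814 + 5396·620 = 3347334.

3347334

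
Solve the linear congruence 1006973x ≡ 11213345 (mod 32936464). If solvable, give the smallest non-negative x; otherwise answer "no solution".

1701109

First find gcd(1006973, 32936464):
32936464 = 32×1006973 + 713328
1006973 = 1×713328 + 293645
713328 = 2×293645 + 126038
293645 = 2×126038 + 41569
126038 = 3×41569 + 1331
41569 = 31×1331 + 308
1331 = 4×308 + 99
308 = 3×99 + 11
99 = 9×11 + 0
gcd = 11 and 11 | 11213345, so solutions exist. Divide through by 11: 91543x ≡ 1019395 (mod 2994224).
Now find 91543⁻¹ mod 2994224:
2994224 = 32×91543 + 64848
91543 = 1×64848 + 26695
64848 = 2×26695 + 11458
26695 = 2×11458 + 3779
11458 = 3×3779 + 121
3779 = 31×121 + 28
121 = 4×28 + 9
28 = 3×9 + 1
9 = 9×1 + 0
Back-substitute:
1 = 28 − 3·9
1 = −3·121 + 13·28
1 = 13·3779 − 406·121
1 = −406·11458 + 1231·3779
1 = 1231·26695 − 2868·11458
1 = −2868·64848 + 6967·26695
1 = 6967·91543 − 9835·64848
1 = −9835·2994224 + 321687·91543
So 91543⁻¹ ≡ 321687 (mod 2994224).
Then x ≡ 321687·1019395 ≡ 1701109 (mod 2994224); the smallest non-negative solution is x = 1701109.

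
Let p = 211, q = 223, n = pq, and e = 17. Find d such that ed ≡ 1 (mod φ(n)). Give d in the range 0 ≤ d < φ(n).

38393

φ(n) = (p−1)(q−1) = 210·222 = 46620.
Need d with 17·d ≡ 1 (mod 46620). Apply the extended Euclidean algorithm:
46620 = 2742*17 + 6
17 = 2*6 + 5
6 = 1*5 + 1
5 = 5*1 + 0
Back-substitute:
1 = 6 − 5
1 = −17 + 3·6
1 = 3·46620 − 8227·17
So 17·(-8227) ≡ 1 (mod 46620), hence d ≡ -8227 ≡ 38393 (mod 46620).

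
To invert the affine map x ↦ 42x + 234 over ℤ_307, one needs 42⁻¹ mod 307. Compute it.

Extended Euclidean algorithm:
307 = 7*42 + 13
42 = 3*13 + 3
13 = 4*3 + 1
3 = 3*1 + 0
The gcd is 1. Working backward:
1 = 13 − 4·3
1 = −4·42 + 13·13
1 = 13·307 − 95·42
Thus 42·(-95) ≡ 1 (mod 307); reducing, -95 mod 307 = 212.

212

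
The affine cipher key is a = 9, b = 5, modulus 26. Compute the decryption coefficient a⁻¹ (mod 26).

Extended Euclidean algorithm:
26 = 2·9 + 8
9 = 1·8 + 1
8 = 8·1 + 0
The gcd is 1. Working backward:
1 = 9 − 8
1 = −26 + 3·9
So 9·3 ≡ 1 (mod 26).

3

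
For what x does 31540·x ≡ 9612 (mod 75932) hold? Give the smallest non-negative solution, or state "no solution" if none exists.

15153

First find gcd(31540, 75932):
75932 = 2·31540 + 12852
31540 = 2·12852 + 5836
12852 = 2·5836 + 1180
5836 = 4·1180 + 1116
1180 = 1·1116 + 64
1116 = 17·64 + 28
64 = 2·28 + 8
28 = 3·8 + 4
8 = 2·4 + 0
gcd = 4 and 4 | 9612, so solutions exist. Divide through by 4: 7885x ≡ 2403 (mod 18983).
Now find 7885⁻¹ mod 18983:
18983 = 2×7885 + 3213
7885 = 2×3213 + 1459
3213 = 2×1459 + 295
1459 = 4×295 + 279
295 = 1×279 + 16
279 = 17×16 + 7
16 = 2×7 + 2
7 = 3×2 + 1
2 = 2×1 + 0
Back-substitute:
1 = 7 − 3·2
1 = −3·16 + 7·7
1 = 7·279 − 122·16
1 = −122·295 + 129·279
1 = 129·1459 − 638·295
1 = −638·3213 + 1405·1459
1 = 1405·7885 − 3448·3213
1 = −3448·18983 + 8301·7885
So 7885⁻¹ ≡ 8301 (mod 18983).
Then x ≡ 8301·2403 ≡ 15153 (mod 18983); the smallest non-negative solution is x = 15153.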